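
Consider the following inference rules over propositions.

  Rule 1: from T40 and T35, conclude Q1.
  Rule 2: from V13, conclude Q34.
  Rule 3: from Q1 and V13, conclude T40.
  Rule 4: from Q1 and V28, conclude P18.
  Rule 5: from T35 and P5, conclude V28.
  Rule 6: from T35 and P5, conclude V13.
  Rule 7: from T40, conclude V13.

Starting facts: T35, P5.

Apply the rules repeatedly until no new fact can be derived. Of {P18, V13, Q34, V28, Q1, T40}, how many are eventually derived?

From T35 and P5, Rule 5 gives V28.
T35 and P5 hold, so V13 follows (Rule 6).
From V13, Rule 2 gives Q34.
P18 would need Q1 and V28 (Rule 4), but Q1 is never established.
V13: reached.
Q34: reached.
V28: reached.
Q1 would need T40 and T35 (Rule 1), but T40 is never established.
T40 would need Q1 and V13 (Rule 3), but Q1 is never established.
Reached: V13, Q34, and V28 — 3 of the 6.

3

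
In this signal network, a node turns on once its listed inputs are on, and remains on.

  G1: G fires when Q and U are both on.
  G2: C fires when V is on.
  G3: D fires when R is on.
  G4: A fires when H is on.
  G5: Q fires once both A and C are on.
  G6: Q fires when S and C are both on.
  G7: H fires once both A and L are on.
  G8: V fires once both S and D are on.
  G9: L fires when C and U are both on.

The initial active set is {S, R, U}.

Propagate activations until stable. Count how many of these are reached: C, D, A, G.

3

G3: R on → D on.
G8: S and D on → V on.
V is on, so C fires (G2).
G6: S and C on → Q on.
G1: Q and U on → G on.
C: reached.
D: reached.
A would need H (G4), but H never turns on.
G: reached.
Reached: C, D, and G — 3 of the 4.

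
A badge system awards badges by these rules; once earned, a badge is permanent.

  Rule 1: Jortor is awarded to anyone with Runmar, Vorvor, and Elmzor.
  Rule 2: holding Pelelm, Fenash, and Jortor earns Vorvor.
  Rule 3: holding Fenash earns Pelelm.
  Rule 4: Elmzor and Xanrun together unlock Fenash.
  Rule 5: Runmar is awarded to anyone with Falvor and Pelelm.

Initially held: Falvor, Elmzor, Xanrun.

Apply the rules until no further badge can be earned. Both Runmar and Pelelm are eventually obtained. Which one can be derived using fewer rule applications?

Pelelm: With Elmzor and Xanrun, Fenash is earned (Rule 4). With Fenash, Pelelm is earned (Rule 3). [2 rule applications]
Runmar: With Elmzor and Xanrun, Fenash is earned (Rule 4). With Fenash, Pelelm is earned (Rule 3). With Falvor and Pelelm, Runmar is earned (Rule 5). [3 rule applications]
Pelelm needs fewer.

Pelelm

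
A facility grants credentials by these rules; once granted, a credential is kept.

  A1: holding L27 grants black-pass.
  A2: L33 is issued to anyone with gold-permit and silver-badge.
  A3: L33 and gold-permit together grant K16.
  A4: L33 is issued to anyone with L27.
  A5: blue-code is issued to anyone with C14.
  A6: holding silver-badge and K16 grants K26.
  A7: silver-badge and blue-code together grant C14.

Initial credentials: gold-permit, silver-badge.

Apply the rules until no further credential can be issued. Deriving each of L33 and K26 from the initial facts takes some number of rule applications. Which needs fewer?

L33

L33: Holding gold-permit and silver-badge grants L33 (A2). [1 rule application]
K26: Holding gold-permit and silver-badge grants L33 (A2). Holding L33 and gold-permit grants K16 (A3). Holding silver-badge and K16 grants K26 (A6). [3 rule applications]
L33 needs fewer.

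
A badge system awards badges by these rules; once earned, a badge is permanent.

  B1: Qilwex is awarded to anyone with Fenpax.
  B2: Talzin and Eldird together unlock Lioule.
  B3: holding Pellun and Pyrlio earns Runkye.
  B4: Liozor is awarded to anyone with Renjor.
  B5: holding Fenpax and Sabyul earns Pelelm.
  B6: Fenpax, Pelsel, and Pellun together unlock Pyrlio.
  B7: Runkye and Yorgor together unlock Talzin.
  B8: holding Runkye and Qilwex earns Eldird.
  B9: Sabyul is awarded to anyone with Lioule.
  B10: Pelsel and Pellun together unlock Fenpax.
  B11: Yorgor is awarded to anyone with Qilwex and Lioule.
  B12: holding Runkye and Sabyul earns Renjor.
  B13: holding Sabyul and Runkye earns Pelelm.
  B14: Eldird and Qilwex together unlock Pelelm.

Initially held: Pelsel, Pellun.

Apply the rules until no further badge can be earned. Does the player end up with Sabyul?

Sabyul would need Lioule (B9), but Lioule is never earned.

No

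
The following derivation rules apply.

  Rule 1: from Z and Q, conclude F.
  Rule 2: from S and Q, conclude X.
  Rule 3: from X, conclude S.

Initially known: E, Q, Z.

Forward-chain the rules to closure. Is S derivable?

No

S would need X (Rule 3), but X is never established.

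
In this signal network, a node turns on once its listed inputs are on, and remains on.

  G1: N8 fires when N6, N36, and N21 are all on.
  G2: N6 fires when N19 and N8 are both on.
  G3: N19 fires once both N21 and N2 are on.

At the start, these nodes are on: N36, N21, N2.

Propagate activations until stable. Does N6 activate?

No

N6 would need N19 and N8 (G2), but N8 never turns on.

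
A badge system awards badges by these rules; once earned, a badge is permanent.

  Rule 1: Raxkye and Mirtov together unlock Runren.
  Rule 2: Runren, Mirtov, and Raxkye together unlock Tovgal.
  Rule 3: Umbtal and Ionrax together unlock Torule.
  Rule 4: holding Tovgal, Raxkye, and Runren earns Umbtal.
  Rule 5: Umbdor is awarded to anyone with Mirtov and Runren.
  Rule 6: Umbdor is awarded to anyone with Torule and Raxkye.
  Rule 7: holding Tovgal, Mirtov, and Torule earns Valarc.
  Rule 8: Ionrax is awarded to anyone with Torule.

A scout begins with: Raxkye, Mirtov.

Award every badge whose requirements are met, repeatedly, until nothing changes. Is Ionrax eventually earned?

No

Ionrax would need Torule (Rule 8), but Torule is never earned.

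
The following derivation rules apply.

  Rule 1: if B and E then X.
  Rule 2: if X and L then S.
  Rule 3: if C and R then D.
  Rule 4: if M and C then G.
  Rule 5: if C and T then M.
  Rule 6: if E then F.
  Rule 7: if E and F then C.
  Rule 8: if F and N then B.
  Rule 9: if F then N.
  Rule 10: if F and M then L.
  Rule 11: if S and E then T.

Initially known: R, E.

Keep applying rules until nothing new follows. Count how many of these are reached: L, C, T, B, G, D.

3

From E, Rule 6 gives F.
From E and F, Rule 7 gives C.
From F, Rule 9 gives N.
F and N hold, so B follows (Rule 8).
C and R hold, so D follows (Rule 3).
L would need F and M (Rule 10), but M is never established.
C: reached.
T would need S and E (Rule 11), but S is never established.
B: reached.
G would need M and C (Rule 4), but M is never established.
D: reached.
Reached: C, B, and D — 3 of the 6.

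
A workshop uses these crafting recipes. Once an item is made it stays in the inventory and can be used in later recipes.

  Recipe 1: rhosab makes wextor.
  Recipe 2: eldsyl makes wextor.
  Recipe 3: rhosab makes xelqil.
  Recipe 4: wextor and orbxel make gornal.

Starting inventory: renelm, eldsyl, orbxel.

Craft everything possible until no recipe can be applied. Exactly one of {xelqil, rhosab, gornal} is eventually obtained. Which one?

eldsyl → wextor (Recipe 2).
wextor and orbxel → gornal (Recipe 4).
No rule produces rhosab, and it is not given. xelqil would need rhosab (Recipe 3), but rhosab is never obtained.

gornal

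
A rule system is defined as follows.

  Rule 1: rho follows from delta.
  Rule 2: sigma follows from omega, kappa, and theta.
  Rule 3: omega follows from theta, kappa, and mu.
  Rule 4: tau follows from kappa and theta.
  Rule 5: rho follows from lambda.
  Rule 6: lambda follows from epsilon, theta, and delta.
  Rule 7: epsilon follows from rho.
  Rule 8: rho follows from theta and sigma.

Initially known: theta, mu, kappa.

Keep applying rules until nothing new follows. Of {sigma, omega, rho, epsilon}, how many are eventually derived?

From theta, kappa, and mu, Rule 3 gives omega.
omega, kappa, and theta hold, so sigma follows (Rule 2).
From theta and sigma, Rule 8 gives rho.
From rho, Rule 7 gives epsilon.
sigma: reached.
omega: reached.
rho: reached.
epsilon: reached.
All 4 are reached.

4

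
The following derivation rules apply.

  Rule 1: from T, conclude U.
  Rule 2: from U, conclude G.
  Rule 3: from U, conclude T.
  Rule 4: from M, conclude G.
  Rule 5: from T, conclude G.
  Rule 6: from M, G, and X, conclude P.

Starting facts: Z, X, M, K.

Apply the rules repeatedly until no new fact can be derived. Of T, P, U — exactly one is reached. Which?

M holds, so G follows (Rule 4).
M, G, and X hold, so P follows (Rule 6).
T would need U (Rule 3), but U is never established. U would need T (Rule 1), but T is never established.

P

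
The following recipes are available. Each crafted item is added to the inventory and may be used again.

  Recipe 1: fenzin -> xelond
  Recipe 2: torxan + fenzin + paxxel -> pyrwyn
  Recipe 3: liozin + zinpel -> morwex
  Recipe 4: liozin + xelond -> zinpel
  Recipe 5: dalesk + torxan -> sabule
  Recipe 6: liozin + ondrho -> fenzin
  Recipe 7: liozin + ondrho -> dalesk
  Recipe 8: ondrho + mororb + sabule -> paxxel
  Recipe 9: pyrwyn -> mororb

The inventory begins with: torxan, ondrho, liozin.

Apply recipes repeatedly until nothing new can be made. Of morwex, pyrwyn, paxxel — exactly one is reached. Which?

Using Recipe 6, liozin and ondrho make fenzin.
Using Recipe 1, fenzin makes xelond.
Using Recipe 4, liozin and xelond make zinpel.
liozin + zinpel -> morwex (Recipe 3).
pyrwyn would need torxan, fenzin, and paxxel (Recipe 2), but paxxel is never obtained. paxxel would need ondrho, mororb, and sabule (Recipe 8), but mororb is never obtained.

morwex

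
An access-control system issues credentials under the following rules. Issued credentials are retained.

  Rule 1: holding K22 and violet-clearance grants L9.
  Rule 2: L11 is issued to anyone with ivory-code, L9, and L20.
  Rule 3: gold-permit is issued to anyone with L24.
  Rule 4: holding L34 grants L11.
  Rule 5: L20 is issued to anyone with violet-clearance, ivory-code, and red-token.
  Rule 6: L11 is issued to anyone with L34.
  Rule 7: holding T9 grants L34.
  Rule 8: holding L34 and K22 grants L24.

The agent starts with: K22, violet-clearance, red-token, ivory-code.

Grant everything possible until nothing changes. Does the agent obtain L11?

Holding K22 and violet-clearance grants L9 (Rule 1).
Holding violet-clearance, ivory-code, and red-token grants L20 (Rule 5).
Holding ivory-code, L9, and L20 grants L11 (Rule 2).

Yes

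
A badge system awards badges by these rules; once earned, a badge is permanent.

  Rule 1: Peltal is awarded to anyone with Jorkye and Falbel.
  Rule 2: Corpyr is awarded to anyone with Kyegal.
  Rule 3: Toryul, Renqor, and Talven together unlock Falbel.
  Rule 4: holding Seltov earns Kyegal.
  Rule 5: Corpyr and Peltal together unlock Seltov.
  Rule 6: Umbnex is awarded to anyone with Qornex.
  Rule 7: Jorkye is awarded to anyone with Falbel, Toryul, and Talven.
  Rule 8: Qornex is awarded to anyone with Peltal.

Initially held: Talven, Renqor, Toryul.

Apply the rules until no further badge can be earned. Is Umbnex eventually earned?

With Toryul, Renqor, and Talven, Falbel is earned (Rule 3).
With Falbel, Toryul, and Talven, Jorkye is earned (Rule 7).
With Jorkye and Falbel, Peltal is earned (Rule 1).
With Peltal, Qornex is earned (Rule 8).
With Qornex, Umbnex is earned (Rule 6).

Yes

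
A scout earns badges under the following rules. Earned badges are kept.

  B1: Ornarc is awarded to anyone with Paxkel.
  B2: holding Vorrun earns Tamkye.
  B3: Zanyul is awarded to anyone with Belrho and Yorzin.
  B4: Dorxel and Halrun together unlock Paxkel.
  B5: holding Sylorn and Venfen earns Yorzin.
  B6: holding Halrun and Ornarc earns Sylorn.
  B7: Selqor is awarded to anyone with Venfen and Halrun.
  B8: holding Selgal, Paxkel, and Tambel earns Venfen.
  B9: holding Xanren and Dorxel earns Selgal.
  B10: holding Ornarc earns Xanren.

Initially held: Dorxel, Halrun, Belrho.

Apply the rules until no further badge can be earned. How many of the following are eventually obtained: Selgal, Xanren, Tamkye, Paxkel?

With Dorxel and Halrun, Paxkel is earned (B4).
With Paxkel, Ornarc is earned (B1).
With Ornarc, Xanren is earned (B10).
With Xanren and Dorxel, Selgal is earned (B9).
Selgal: reached.
Xanren: reached.
Tamkye would need Vorrun (B2), but Vorrun is never earned.
Paxkel: reached.
Reached: Selgal, Xanren, and Paxkel — 3 of the 4.

3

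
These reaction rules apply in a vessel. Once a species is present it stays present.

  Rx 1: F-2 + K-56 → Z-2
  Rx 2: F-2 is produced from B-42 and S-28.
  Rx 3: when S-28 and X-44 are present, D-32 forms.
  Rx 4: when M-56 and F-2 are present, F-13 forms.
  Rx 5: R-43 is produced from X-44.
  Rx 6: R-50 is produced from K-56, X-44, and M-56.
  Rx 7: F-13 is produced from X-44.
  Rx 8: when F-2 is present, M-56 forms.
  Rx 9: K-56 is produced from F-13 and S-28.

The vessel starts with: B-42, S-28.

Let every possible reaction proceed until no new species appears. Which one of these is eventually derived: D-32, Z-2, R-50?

Z-2

B-42 and S-28 present → F-2 forms (Rx 2).
F-2 present → M-56 forms (Rx 8).
M-56 and F-2 present → F-13 forms (Rx 4).
F-13 and S-28 present → K-56 forms (Rx 9).
F-2 and K-56 present → Z-2 forms (Rx 1).
D-32 would need S-28 and X-44 (Rx 3), but X-44 never forms. R-50 would need K-56, X-44, and M-56 (Rx 6), but X-44 never forms.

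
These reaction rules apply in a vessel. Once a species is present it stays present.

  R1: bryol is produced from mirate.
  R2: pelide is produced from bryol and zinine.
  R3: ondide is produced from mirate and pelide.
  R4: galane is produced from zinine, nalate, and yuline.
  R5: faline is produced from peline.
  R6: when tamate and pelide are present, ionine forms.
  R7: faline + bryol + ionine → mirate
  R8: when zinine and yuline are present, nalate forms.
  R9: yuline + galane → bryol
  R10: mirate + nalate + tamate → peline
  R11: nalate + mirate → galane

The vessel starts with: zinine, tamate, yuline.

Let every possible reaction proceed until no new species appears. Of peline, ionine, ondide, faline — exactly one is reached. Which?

zinine and yuline present → nalate forms (R8).
zinine, nalate, and yuline present → galane forms (R4).
yuline and galane present → bryol forms (R9).
bryol and zinine present → pelide forms (R2).
tamate and pelide present → ionine forms (R6).
peline would need mirate, nalate, and tamate (R10), but mirate never forms. ondide would need mirate and pelide (R3), but mirate never forms. faline would need peline (R5), but peline never forms.

ionine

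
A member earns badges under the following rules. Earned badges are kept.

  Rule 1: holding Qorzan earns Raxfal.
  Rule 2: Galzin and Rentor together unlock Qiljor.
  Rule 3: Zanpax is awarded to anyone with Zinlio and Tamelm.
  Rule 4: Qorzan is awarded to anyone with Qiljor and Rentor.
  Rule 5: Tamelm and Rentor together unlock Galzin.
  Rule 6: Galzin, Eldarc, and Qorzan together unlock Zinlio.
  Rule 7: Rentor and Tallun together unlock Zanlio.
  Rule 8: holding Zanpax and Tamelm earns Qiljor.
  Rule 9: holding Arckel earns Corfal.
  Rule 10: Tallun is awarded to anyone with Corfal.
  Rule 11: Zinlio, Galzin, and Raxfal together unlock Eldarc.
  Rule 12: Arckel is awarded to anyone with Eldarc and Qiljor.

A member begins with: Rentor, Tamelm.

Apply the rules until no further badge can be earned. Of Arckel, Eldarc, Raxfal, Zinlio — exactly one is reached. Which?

With Tamelm and Rentor, Galzin is earned (Rule 5).
With Galzin and Rentor, Qiljor is earned (Rule 2).
With Qiljor and Rentor, Qorzan is earned (Rule 4).
With Qorzan, Raxfal is earned (Rule 1).
Eldarc would need Zinlio, Galzin, and Raxfal (Rule 11), but Zinlio is never earned. Zinlio would need Galzin, Eldarc, and Qorzan (Rule 6), but Eldarc is never earned. Arckel would need Eldarc and Qiljor (Rule 12), but Eldarc is never earned.

Raxfal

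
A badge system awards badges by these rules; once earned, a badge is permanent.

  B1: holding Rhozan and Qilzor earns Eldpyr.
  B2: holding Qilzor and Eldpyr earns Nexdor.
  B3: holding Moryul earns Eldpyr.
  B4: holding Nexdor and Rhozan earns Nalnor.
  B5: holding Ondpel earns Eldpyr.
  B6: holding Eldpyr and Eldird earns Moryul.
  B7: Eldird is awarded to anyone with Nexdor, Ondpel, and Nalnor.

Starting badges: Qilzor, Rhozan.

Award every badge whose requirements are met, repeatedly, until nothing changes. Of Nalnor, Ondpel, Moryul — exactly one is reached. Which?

Nalnor

With Rhozan and Qilzor, Eldpyr is earned (B1).
With Qilzor and Eldpyr, Nexdor is earned (B2).
With Nexdor and Rhozan, Nalnor is earned (B4).
No rule produces Ondpel, and it is not given. Moryul would need Eldpyr and Eldird (B6), but Eldird is never earned.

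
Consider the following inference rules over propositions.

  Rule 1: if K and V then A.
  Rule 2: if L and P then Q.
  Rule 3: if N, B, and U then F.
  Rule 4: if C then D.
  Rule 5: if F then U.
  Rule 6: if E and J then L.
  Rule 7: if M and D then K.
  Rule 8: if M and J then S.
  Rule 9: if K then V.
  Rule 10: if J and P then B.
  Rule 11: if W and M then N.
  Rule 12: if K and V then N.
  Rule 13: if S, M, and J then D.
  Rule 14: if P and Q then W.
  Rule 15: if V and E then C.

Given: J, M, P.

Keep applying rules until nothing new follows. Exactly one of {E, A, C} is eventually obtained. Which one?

A

From M and J, Rule 8 gives S.
From S, M, and J, Rule 13 gives D.
From M and D, Rule 7 gives K.
K holds, so V follows (Rule 9).
K and V hold, so A follows (Rule 1).
C would need V and E (Rule 15), but E is never established. No rule produces E, and it is not given.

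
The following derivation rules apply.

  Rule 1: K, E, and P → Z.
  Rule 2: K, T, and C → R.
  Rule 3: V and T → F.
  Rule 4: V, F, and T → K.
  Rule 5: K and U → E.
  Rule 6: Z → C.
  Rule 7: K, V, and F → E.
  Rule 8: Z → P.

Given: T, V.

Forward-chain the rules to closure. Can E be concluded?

From V and T, Rule 3 gives F.
From V, F, and T, Rule 4 gives K.
K, V, and F hold, so E follows (Rule 7).

Yes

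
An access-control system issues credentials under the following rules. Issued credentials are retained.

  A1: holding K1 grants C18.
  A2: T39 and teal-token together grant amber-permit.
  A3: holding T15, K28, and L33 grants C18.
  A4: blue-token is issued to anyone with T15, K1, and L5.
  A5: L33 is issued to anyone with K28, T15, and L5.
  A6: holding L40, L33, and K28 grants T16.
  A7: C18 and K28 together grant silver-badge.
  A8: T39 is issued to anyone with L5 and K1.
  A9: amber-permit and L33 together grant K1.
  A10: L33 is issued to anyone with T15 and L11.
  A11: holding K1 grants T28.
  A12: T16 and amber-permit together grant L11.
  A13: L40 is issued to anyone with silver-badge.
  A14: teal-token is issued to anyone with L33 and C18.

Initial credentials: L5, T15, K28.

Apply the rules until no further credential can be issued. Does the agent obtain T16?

Yes

Holding K28, T15, and L5 grants L33 (A5).
Holding T15, K28, and L33 grants C18 (A3).
Holding C18 and K28 grants silver-badge (A7).
Holding silver-badge grants L40 (A13).
Holding L40, L33, and K28 grants T16 (A6).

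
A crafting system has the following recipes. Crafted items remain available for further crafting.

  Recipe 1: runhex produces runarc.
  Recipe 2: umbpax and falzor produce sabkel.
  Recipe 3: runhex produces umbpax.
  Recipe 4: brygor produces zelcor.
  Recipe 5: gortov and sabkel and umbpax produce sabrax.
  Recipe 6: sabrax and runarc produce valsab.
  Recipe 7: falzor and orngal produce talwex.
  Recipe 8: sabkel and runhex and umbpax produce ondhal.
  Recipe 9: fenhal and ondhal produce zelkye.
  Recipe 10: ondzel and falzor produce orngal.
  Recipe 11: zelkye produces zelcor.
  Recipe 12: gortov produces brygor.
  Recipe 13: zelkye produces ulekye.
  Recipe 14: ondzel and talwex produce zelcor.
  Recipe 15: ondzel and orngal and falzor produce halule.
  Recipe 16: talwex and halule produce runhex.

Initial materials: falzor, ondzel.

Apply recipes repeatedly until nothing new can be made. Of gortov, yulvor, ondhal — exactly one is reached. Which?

ondhal

ondzel and falzor → orngal (Recipe 10).
ondzel and orngal and falzor → halule (Recipe 15).
falzor and orngal → talwex (Recipe 7).
Using Recipe 16, talwex and halule make runhex.
Using Recipe 3, runhex makes umbpax.
Using Recipe 2, umbpax and falzor make sabkel.
Using Recipe 8, sabkel, runhex, and umbpax make ondhal.
No rule produces yulvor, and it is not given. No rule produces gortov, and it is not given.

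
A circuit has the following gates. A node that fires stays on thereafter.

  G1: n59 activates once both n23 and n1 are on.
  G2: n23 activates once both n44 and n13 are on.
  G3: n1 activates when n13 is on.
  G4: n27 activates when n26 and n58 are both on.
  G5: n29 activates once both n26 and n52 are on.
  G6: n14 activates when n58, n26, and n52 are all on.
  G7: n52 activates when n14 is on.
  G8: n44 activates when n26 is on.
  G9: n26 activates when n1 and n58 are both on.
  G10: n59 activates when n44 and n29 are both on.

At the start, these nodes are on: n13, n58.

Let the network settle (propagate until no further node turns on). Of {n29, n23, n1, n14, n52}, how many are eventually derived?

n13 is on, so n1 activates (G3).
n1 and n58 are on, so n26 activates (G9).
n26 is on, so n44 activates (G8).
n44 and n13 are on, so n23 activates (G2).
n29 would need n26 and n52 (G5), but n52 never turns on.
n23: reached.
n1: reached.
n14 would need n58, n26, and n52 (G6), but n52 never turns on.
n52 would need n14 (G7), but n14 never turns on.
Reached: n23 and n1 — 2 of the 5.

2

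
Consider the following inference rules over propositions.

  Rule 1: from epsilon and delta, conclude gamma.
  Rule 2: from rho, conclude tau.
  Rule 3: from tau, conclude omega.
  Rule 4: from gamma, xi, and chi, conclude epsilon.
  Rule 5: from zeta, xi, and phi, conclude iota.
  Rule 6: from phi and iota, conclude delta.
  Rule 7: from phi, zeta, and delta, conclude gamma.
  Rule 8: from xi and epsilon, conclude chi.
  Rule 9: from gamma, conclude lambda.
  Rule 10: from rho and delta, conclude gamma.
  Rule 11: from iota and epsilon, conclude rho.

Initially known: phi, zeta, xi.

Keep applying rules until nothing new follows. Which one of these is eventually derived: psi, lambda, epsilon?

From zeta, xi, and phi, Rule 5 gives iota.
From phi and iota, Rule 6 gives delta.
From phi, zeta, and delta, Rule 7 gives gamma.
From gamma, Rule 9 gives lambda.
epsilon would need gamma, xi, and chi (Rule 4), but chi is never established. No rule produces psi, and it is not given.

lambda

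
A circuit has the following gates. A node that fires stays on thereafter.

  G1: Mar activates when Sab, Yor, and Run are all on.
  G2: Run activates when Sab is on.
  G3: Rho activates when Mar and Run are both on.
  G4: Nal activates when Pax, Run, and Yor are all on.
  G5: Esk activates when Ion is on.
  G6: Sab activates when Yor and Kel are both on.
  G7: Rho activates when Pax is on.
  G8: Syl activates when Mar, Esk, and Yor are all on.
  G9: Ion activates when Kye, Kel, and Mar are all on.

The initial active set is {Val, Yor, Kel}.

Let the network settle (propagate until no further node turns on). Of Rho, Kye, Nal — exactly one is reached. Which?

Yor and Kel are on, so Sab activates (G6).
Sab is on, so Run activates (G2).
G1: Sab, Yor, and Run on → Mar on.
G3: Mar and Run on → Rho on.
No rule produces Kye, and it is not given. Nal would need Pax, Run, and Yor (G4), but Pax never turns on.

Rho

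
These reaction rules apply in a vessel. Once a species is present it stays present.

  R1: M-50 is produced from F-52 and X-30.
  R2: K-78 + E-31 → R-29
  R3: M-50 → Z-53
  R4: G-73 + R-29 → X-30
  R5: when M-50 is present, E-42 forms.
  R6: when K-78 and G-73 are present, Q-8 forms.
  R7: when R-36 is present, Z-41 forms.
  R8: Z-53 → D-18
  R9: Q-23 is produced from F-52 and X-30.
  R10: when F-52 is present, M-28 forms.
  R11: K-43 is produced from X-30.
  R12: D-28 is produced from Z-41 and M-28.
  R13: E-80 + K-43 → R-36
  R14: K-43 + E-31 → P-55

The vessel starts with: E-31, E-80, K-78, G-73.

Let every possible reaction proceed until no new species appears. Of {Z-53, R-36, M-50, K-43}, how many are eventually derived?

2

K-78 and E-31 present → R-29 forms (R2).
G-73 and R-29 present → X-30 forms (R4).
X-30 present → K-43 forms (R11).
E-80 and K-43 present → R-36 forms (R13).
Z-53 would need M-50 (R3), but M-50 never forms.
R-36: reached.
M-50 would need F-52 and X-30 (R1), but F-52 never forms.
K-43: reached.
Reached: R-36 and K-43 — 2 of the 4.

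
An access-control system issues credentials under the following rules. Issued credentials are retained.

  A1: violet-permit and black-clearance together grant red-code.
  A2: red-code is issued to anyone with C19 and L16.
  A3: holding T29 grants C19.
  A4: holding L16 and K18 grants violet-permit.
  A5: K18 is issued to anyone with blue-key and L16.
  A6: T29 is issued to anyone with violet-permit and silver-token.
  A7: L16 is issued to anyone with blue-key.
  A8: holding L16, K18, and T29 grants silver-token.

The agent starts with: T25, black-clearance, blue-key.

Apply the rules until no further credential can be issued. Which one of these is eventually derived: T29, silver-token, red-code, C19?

Holding blue-key grants L16 (A7).
Holding blue-key and L16 grants K18 (A5).
Holding L16 and K18 grants violet-permit (A4).
Holding violet-permit and black-clearance grants red-code (A1).
C19 would need T29 (A3), but T29 is never granted. silver-token would need L16, K18, and T29 (A8), but T29 is never granted. T29 would need violet-permit and silver-token (A6), but silver-token is never granted.

red-code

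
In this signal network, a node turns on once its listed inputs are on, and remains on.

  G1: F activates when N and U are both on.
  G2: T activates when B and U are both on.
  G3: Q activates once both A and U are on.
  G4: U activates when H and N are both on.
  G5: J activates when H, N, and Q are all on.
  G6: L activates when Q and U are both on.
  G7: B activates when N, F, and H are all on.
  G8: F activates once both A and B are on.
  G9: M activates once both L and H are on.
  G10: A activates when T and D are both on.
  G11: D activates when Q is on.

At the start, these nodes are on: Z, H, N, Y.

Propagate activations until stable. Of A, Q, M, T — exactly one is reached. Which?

T

G4: H and N on → U on.
G1: N and U on → F on.
N, F, and H are on, so B activates (G7).
G2: B and U on → T on.
A would need T and D (G10), but D never turns on. Q would need A and U (G3), but A never turns on. M would need L and H (G9), but L never turns on.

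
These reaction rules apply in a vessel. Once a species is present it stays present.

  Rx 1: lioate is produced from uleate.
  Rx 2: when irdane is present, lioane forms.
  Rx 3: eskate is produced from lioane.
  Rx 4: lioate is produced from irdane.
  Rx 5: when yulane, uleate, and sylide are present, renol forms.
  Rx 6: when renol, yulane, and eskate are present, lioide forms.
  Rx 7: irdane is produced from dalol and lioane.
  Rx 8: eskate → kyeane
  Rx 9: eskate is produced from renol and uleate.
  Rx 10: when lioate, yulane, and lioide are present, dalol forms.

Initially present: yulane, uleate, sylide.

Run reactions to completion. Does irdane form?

No

irdane would need dalol and lioane (Rx 7), but lioane never forms.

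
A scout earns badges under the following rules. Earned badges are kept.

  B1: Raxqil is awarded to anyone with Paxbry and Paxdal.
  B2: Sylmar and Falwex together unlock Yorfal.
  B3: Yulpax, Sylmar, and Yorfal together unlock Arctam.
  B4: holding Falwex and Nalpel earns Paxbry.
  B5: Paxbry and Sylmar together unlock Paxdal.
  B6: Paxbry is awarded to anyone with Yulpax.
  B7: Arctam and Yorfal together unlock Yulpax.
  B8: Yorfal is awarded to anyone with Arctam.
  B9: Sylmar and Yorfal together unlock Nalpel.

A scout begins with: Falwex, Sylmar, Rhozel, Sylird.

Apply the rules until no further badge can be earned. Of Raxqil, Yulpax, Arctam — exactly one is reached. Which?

Raxqil

With Sylmar and Falwex, Yorfal is earned (B2).
With Sylmar and Yorfal, Nalpel is earned (B9).
With Falwex and Nalpel, Paxbry is earned (B4).
With Paxbry and Sylmar, Paxdal is earned (B5).
With Paxbry and Paxdal, Raxqil is earned (B1).
Yulpax would need Arctam and Yorfal (B7), but Arctam is never earned. Arctam would need Yulpax, Sylmar, and Yorfal (B3), but Yulpax is never earned.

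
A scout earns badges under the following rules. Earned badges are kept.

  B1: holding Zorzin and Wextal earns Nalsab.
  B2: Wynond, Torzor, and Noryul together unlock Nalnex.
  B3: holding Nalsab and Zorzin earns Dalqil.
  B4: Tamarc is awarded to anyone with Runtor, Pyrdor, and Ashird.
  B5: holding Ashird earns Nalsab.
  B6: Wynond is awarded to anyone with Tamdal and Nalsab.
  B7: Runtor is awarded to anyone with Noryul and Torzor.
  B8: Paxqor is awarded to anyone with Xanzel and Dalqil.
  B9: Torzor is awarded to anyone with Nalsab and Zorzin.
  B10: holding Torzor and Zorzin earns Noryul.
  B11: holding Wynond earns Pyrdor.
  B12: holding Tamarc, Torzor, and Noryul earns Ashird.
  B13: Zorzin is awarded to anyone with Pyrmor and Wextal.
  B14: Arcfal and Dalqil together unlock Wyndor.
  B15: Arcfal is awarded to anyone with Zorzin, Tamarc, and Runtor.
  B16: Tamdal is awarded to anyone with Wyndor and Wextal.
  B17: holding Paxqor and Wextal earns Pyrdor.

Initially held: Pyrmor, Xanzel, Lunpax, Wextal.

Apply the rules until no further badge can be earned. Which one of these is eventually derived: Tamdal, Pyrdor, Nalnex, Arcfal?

With Pyrmor and Wextal, Zorzin is earned (B13).
With Zorzin and Wextal, Nalsab is earned (B1).
With Nalsab and Zorzin, Dalqil is earned (B3).
With Xanzel and Dalqil, Paxqor is earned (B8).
With Paxqor and Wextal, Pyrdor is earned (B17).
Nalnex would need Wynond, Torzor, and Noryul (B2), but Wynond is never earned. Tamdal would need Wyndor and Wextal (B16), but Wyndor is never earned. Arcfal would need Zorzin, Tamarc, and Runtor (B15), but Tamarc is never earned.

Pyrdor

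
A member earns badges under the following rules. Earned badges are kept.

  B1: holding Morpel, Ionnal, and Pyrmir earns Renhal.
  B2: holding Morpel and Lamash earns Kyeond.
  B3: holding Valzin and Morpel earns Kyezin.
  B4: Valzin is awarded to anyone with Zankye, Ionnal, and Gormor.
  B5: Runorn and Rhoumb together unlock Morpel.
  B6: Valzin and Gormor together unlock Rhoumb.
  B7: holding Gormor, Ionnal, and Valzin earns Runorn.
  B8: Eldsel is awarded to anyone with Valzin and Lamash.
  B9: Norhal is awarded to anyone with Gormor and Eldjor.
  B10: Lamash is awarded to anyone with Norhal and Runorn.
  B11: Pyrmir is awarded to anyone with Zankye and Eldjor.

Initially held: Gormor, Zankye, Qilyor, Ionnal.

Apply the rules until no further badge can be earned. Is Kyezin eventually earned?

Yes

With Zankye, Ionnal, and Gormor, Valzin is earned (B4).
With Gormor, Ionnal, and Valzin, Runorn is earned (B7).
With Valzin and Gormor, Rhoumb is earned (B6).
With Runorn and Rhoumb, Morpel is earned (B5).
With Valzin and Morpel, Kyezin is earned (B3).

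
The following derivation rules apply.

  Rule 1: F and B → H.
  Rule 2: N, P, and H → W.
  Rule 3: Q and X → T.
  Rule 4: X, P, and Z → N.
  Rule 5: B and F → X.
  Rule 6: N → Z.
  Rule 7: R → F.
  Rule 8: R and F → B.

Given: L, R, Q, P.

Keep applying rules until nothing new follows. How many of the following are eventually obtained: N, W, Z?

N would need X, P, and Z (Rule 4), but Z is never established.
W would need N, P, and H (Rule 2), but N is never established.
Z would need N (Rule 6), but N is never established.
None of the 3 are reached.

0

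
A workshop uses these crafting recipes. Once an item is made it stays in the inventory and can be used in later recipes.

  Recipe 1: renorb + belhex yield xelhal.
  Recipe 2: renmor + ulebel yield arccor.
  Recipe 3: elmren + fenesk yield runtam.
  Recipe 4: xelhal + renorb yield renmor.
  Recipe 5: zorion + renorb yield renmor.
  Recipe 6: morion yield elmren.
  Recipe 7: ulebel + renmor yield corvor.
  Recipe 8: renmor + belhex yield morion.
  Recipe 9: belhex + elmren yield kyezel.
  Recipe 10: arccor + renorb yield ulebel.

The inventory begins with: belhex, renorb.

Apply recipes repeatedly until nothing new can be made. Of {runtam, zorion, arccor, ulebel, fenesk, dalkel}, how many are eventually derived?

runtam would need elmren and fenesk (Recipe 3), but fenesk is never obtained.
No rule produces zorion, and it is not given.
arccor would need renmor and ulebel (Recipe 2), but ulebel is never obtained.
ulebel would need arccor and renorb (Recipe 10), but arccor is never obtained.
No rule produces fenesk, and it is not given.
No rule produces dalkel, and it is not given.
None of the 6 are reached.

0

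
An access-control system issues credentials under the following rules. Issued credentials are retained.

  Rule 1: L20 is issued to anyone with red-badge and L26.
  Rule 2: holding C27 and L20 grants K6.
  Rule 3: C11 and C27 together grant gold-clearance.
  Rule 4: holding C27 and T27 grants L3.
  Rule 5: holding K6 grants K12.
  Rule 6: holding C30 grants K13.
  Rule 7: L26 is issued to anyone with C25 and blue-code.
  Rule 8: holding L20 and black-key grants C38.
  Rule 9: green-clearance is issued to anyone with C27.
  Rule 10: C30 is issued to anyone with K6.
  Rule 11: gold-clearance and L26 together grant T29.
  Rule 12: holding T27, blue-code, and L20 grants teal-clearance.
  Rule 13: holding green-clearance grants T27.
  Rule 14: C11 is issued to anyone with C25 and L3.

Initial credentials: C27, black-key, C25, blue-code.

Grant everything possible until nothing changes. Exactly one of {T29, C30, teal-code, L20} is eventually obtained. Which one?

T29

Holding C25 and blue-code grants L26 (Rule 7).
Holding C27 grants green-clearance (Rule 9).
Holding green-clearance grants T27 (Rule 13).
Holding C27 and T27 grants L3 (Rule 4).
Holding C25 and L3 grants C11 (Rule 14).
Holding C11 and C27 grants gold-clearance (Rule 3).
Holding gold-clearance and L26 grants T29 (Rule 11).
L20 would need red-badge and L26 (Rule 1), but red-badge is never granted. C30 would need K6 (Rule 10), but K6 is never granted. No rule produces teal-code, and it is not given.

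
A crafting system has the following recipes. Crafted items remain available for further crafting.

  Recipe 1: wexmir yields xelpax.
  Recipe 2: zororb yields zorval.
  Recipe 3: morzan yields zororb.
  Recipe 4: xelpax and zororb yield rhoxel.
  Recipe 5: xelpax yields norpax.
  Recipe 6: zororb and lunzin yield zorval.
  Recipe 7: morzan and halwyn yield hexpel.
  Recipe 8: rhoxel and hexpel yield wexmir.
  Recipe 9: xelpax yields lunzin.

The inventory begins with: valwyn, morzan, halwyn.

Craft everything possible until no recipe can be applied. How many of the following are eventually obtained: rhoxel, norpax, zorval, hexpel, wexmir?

morzan and halwyn → hexpel (Recipe 7).
morzan → zororb (Recipe 3).
zororb → zorval (Recipe 2).
rhoxel would need xelpax and zororb (Recipe 4), but xelpax is never obtained.
norpax would need xelpax (Recipe 5), but xelpax is never obtained.
zorval: reached.
hexpel: reached.
wexmir would need rhoxel and hexpel (Recipe 8), but rhoxel is never obtained.
Reached: zorval and hexpel — 2 of the 5.

2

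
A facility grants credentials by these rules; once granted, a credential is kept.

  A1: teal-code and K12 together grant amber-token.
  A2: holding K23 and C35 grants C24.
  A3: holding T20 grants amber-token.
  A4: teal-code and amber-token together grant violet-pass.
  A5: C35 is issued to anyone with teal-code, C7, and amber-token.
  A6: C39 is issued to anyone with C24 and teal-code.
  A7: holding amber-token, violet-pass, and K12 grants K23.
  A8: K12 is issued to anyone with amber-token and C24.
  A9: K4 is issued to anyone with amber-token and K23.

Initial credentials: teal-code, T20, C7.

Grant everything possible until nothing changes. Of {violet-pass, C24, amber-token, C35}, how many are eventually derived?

3

Holding T20 grants amber-token (A3).
Holding teal-code, C7, and amber-token grants C35 (A5).
Holding teal-code and amber-token grants violet-pass (A4).
violet-pass: reached.
C24 would need K23 and C35 (A2), but K23 is never granted.
amber-token: reached.
C35: reached.
Reached: violet-pass, amber-token, and C35 — 3 of the 4.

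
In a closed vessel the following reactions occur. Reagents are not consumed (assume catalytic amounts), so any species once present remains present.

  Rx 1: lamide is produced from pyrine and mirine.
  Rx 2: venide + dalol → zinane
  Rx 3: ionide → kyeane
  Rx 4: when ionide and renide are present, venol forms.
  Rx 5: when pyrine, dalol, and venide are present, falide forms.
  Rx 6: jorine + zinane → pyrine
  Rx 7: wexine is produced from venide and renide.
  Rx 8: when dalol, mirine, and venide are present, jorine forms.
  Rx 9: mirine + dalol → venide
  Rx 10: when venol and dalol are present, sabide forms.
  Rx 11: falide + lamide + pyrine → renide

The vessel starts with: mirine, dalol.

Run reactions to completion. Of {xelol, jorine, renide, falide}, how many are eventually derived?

mirine and dalol present → venide forms (Rx 9).
venide and dalol present → zinane forms (Rx 2).
dalol, mirine, and venide present → jorine forms (Rx 8).
jorine and zinane present → pyrine forms (Rx 6).
pyrine, dalol, and venide present → falide forms (Rx 5).
pyrine and mirine present → lamide forms (Rx 1).
falide, lamide, and pyrine present → renide forms (Rx 11).
No rule produces xelol, and it is not given.
jorine: reached.
renide: reached.
falide: reached.
Reached: jorine, renide, and falide — 3 of the 4.

3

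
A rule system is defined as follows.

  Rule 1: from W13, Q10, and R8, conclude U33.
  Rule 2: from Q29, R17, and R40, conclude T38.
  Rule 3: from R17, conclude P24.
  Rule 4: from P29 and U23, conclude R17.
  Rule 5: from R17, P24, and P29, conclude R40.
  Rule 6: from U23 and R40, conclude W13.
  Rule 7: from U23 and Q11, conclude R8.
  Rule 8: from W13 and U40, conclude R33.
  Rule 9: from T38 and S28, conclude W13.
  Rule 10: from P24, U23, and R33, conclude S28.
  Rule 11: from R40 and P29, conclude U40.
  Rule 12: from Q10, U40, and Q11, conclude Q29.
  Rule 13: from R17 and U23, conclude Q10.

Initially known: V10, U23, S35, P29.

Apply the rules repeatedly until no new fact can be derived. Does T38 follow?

No

T38 would need Q29, R17, and R40 (Rule 2), but Q29 is never established.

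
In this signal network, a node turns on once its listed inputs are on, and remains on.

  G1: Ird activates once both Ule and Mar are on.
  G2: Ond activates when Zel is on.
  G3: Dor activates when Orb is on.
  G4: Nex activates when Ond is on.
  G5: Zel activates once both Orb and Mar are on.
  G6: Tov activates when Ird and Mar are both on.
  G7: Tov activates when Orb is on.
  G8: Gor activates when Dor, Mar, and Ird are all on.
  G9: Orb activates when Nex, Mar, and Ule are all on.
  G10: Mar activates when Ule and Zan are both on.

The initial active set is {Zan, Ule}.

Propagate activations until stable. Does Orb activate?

Orb would need Nex, Mar, and Ule (G9), but Nex never turns on.

No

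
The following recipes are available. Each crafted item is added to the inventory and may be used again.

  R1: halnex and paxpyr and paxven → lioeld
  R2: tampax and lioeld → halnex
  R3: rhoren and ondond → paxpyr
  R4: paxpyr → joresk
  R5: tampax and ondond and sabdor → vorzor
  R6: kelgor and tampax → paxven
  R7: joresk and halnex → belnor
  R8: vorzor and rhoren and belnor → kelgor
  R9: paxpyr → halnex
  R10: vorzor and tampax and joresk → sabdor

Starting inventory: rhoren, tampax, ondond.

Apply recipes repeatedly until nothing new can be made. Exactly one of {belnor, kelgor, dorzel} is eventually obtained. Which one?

rhoren and ondond → paxpyr (R3).
Using R4, paxpyr makes joresk.
Using R9, paxpyr makes halnex.
joresk and halnex → belnor (R7).
No rule produces dorzel, and it is not given. kelgor would need vorzor, rhoren, and belnor (R8), but vorzor is never obtained.

belnor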